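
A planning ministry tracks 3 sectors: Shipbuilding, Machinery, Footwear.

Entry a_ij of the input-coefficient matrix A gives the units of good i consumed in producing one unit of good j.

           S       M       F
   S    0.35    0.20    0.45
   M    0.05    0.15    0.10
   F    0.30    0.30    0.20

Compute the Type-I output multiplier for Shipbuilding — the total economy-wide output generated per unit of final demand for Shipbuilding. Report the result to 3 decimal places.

I − A =
  [   0.65    -0.20    -0.45]
  [  -0.05     0.85    -0.10]
  [  -0.30    -0.30     0.80]
Cofactors of I−A, C_ij = (−1)^(i+j)·(minor ij) (rows/columns in the sector order above):
  C_11 = (0.85)(0.80) − (-0.10)(-0.30) = 0.6500
  C_12 = −[(-0.05)(0.80) − (-0.10)(-0.30)] = 0.0700
  C_13 = (-0.05)(-0.30) − (0.85)(-0.30) = 0.2700
  C_21 = −[(-0.20)(0.80) − (-0.45)(-0.30)] = 0.2950
  C_22 = (0.65)(0.80) − (-0.45)(-0.30) = 0.3850
  C_23 = −[(0.65)(-0.30) − (-0.20)(-0.30)] = 0.2550
  C_31 = (-0.20)(-0.10) − (-0.45)(0.85) = 0.4025
  C_32 = −[(0.65)(-0.10) − (-0.45)(-0.05)] = 0.0875
  C_33 = (0.65)(0.85) − (-0.20)(-0.05) = 0.5425
det(I−A) = Σ_j (I−A)_1j·C_1j = (0.65)(0.6500) + (-0.20)(0.0700) + (-0.45)(0.2700) = 0.2870
adj(I−A) = Cᵀ =
  [ 0.6500   0.2950   0.4025]
  [ 0.0700   0.3850   0.0875]
  [ 0.2700   0.2550   0.5425]
(I − A)⁻¹ = adj(I−A) / det(I−A) ≈
  [   2.2648     1.0279     1.4024]
  [   0.2439     1.3415     0.3049]
  [   0.9408     0.8885     1.8902]
The output multiplier for sector j is the column-j sum of the Leontief inverse (I − A)⁻¹ = adj(I−A) / det(I−A).
Column S of adj(I−A): (0.6500, 0.0700, 0.2700); det(I−A) = 0.2870.
m_S = (0.6500 + 0.0700 + 0.2700) / 0.2870 = 0.99 / 0.2870 ≈ 3.449.

m_S = 3.449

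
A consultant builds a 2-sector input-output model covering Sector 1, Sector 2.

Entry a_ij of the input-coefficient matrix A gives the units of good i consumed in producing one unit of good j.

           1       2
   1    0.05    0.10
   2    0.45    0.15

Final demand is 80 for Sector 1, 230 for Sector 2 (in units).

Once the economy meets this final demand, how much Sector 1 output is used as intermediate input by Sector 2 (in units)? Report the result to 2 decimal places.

I − A =
  [   0.95    -0.10]
  [  -0.45     0.85]
det(I−A) = (0.95)(0.85) − (-0.10)(-0.45) = 0.7625
adj(I−A) = [[0.85, 0.10], [0.45, 0.95]]
(I − A)⁻¹ = adj(I−A) / det(I−A) ≈
  [   1.1148     0.1311]
  [   0.5902     1.2459]
First solve x = (I − A)⁻¹ d = adj(I−A)·d / det(I−A); in particular x_2 = (0.45·80 + 0.95·230) / 0.7625 = 254.50 / 0.7625 ≈ 333.7705.
Intermediate flow from 1 to 2: z_12 = a_12 · x_2 = 0.10 × 254.50 / 0.7625 = 25.45 / 0.7625 ≈ 33.38.

z_12 = 33.38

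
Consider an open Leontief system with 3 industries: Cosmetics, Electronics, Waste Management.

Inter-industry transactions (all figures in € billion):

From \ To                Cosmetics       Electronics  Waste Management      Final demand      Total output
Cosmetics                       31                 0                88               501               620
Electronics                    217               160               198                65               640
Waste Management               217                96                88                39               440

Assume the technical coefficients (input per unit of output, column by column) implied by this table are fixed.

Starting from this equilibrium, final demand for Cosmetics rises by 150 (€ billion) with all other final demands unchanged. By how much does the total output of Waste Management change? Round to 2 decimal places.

Technical coefficients a_ij = z_ij / X_j:
  a_CC = 31/620 = 0.05, a_EC = 217/620 = 0.35, a_WC = 217/620 = 0.35
  a_CE = 0/640 = 0.00, a_EE = 160/640 = 0.25, a_WE = 96/640 = 0.15
  a_CW = 88/440 = 0.20, a_EW = 198/440 = 0.45, a_WW = 88/440 = 0.20
I − A =
  [   0.95     0.00    -0.20]
  [  -0.35     0.75    -0.45]
  [  -0.35    -0.15     0.80]
Cofactors of I−A, C_ij = (−1)^(i+j)·(minor ij) (rows/columns in the sector order above):
  C_11 = (0.75)(0.80) − (-0.45)(-0.15) = 0.5325
  C_12 = −[(-0.35)(0.80) − (-0.45)(-0.35)] = 0.4375
  C_13 = (-0.35)(-0.15) − (0.75)(-0.35) = 0.3150
  C_21 = −[(0.00)(0.80) − (-0.20)(-0.15)] = 0.0300
  C_22 = (0.95)(0.80) − (-0.20)(-0.35) = 0.6900
  C_23 = −[(0.95)(-0.15) − (0.00)(-0.35)] = 0.1425
  C_31 = (0.00)(-0.45) − (-0.20)(0.75) = 0.1500
  C_32 = −[(0.95)(-0.45) − (-0.20)(-0.35)] = 0.4975
  C_33 = (0.95)(0.75) − (0.00)(-0.35) = 0.7125
det(I−A) = Σ_j (I−A)_1j·C_1j = (0.95)(0.5325) + (0.00)(0.4375) + (-0.20)(0.3150) = 0.442875
adj(I−A) = Cᵀ =
  [ 0.5325   0.0300   0.1500]
  [ 0.4375   0.6900   0.4975]
  [ 0.3150   0.1425   0.7125]
(I − A)⁻¹ = adj(I−A) / det(I−A) ≈
  [   1.2024     0.0677     0.3387]
  [   0.9879     1.5580     1.1233]
  [   0.7113     0.3218     1.6088]
Δx = (I − A)⁻¹ Δd with Δd having +150 in the Cosmetics component and 0 elsewhere.
So Δx_W = L_WC · (+150), where L_WC = adj(I−A)_WC / det(I−A) = 0.3150 / 0.442875.
Δx_W = 0.3150 × (+150) / 0.442875 = 47.25 / 0.442875 ≈ 106.69.

Δx_W = 106.69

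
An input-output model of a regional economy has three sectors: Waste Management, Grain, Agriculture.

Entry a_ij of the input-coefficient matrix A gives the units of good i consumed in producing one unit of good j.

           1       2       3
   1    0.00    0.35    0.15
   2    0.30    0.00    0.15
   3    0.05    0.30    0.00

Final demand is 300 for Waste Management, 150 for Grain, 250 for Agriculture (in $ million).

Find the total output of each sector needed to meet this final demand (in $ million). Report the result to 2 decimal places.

x_1 = 479.66, x_2 = 350.78, x_3 = 379.22

I − A =
  [   1.00    -0.35    -0.15]
  [  -0.30     1.00    -0.15]
  [  -0.05    -0.30     1.00]
Cofactors of I−A, C_ij = (−1)^(i+j)·(minor ij) (rows/columns in the sector order above):
  C_11 = (1.00)(1.00) − (-0.15)(-0.30) = 0.9550
  C_12 = −[(-0.30)(1.00) − (-0.15)(-0.05)] = 0.3075
  C_13 = (-0.30)(-0.30) − (1.00)(-0.05) = 0.1400
  C_21 = −[(-0.35)(1.00) − (-0.15)(-0.30)] = 0.3950
  C_22 = (1.00)(1.00) − (-0.15)(-0.05) = 0.9925
  C_23 = −[(1.00)(-0.30) − (-0.35)(-0.05)] = 0.3175
  C_31 = (-0.35)(-0.15) − (-0.15)(1.00) = 0.2025
  C_32 = −[(1.00)(-0.15) − (-0.15)(-0.30)] = 0.1950
  C_33 = (1.00)(1.00) − (-0.35)(-0.30) = 0.8950
det(I−A) = Σ_j (I−A)_1j·C_1j = (1.00)(0.9550) + (-0.35)(0.3075) + (-0.15)(0.1400) = 0.826375
adj(I−A) = Cᵀ =
  [ 0.9550   0.3950   0.2025]
  [ 0.3075   0.9925   0.1950]
  [ 0.1400   0.3175   0.8950]
(I − A)⁻¹ = adj(I−A) / det(I−A) ≈
  [   1.1556     0.4780     0.2450]
  [   0.3721     1.2010     0.2360]
  [   0.1694     0.3842     1.0830]
x = (I − A)⁻¹ d = adj(I−A)·d / det(I−A), with det(I−A) = 0.826375:
  x_1 = (0.9550·300 + 0.3950·150 + 0.2025·250) / 0.826375 = 396.375 / 0.826375 ≈ 479.66
  x_2 = (0.3075·300 + 0.9925·150 + 0.1950·250) / 0.826375 = 289.875 / 0.826375 ≈ 350.78
  x_3 = (0.1400·300 + 0.3175·150 + 0.8950·250) / 0.826375 = 313.375 / 0.826375 ≈ 379.22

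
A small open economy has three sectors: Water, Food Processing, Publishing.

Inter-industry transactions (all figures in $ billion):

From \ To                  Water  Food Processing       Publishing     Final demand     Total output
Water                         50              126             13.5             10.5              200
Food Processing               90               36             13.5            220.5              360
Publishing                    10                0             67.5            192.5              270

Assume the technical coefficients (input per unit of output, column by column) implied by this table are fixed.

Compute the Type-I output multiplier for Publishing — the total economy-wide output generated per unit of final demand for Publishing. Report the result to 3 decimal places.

m_P = 1.662

Technical coefficients a_ij = z_ij / X_j:
  a_WW = 50/200 = 0.25, a_FW = 90/200 = 0.45, a_PW = 10/200 = 0.05
  a_WF = 126/360 = 0.35, a_FF = 36/360 = 0.10, a_PF = 0/360 = 0.00
  a_WP = 13.5/270 = 0.05, a_FP = 13.5/270 = 0.05, a_PP = 67.5/270 = 0.25
I − A =
  [   0.75    -0.35    -0.05]
  [  -0.45     0.90    -0.05]
  [  -0.05     0.00     0.75]
Cofactors of I−A, C_ij = (−1)^(i+j)·(minor ij) (rows/columns in the sector order above):
  C_11 = (0.90)(0.75) − (-0.05)(0.00) = 0.6750
  C_12 = −[(-0.45)(0.75) − (-0.05)(-0.05)] = 0.3400
  C_13 = (-0.45)(0.00) − (0.90)(-0.05) = 0.0450
  C_21 = −[(-0.35)(0.75) − (-0.05)(0.00)] = 0.2625
  C_22 = (0.75)(0.75) − (-0.05)(-0.05) = 0.5600
  C_23 = −[(0.75)(0.00) − (-0.35)(-0.05)] = 0.0175
  C_31 = (-0.35)(-0.05) − (-0.05)(0.90) = 0.0625
  C_32 = −[(0.75)(-0.05) − (-0.05)(-0.45)] = 0.0600
  C_33 = (0.75)(0.90) − (-0.35)(-0.45) = 0.5175
det(I−A) = Σ_j (I−A)_1j·C_1j = (0.75)(0.6750) + (-0.35)(0.3400) + (-0.05)(0.0450) = 0.3850
adj(I−A) = Cᵀ =
  [ 0.6750   0.2625   0.0625]
  [ 0.3400   0.5600   0.0600]
  [ 0.0450   0.0175   0.5175]
(I − A)⁻¹ = adj(I−A) / det(I−A) ≈
  [   1.7532     0.6818     0.1623]
  [   0.8831     1.4545     0.1558]
  [   0.1169     0.0455     1.3442]
The output multiplier for sector j is the column-j sum of the Leontief inverse (I − A)⁻¹ = adj(I−A) / det(I−A).
Column P of adj(I−A): (0.0625, 0.0600, 0.5175); det(I−A) = 0.3850.
m_P = (0.0625 + 0.0600 + 0.5175) / 0.3850 = 0.64 / 0.3850 ≈ 1.662.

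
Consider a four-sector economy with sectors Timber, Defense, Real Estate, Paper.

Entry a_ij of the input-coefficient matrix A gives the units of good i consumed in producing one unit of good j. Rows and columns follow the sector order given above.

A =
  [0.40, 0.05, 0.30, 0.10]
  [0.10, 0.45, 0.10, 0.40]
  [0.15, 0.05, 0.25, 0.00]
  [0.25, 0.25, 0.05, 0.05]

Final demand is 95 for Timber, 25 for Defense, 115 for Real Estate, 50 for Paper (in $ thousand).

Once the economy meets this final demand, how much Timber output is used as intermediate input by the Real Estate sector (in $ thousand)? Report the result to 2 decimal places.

z_13 = 73.60

I − A =
  [   0.60    -0.05    -0.30    -0.10]
  [  -0.10     0.55    -0.10    -0.40]
  [  -0.15    -0.05     0.75     0.00]
  [  -0.25    -0.25    -0.05     0.95]
Compute the cofactors C_ij = (−1)^(i+j)·(3×3 minor ij) of I−A; the adjugate is their transpose:
adj(I−A) = Cᵀ =
  [ 0.311125   0.068875   0.137750   0.061750]
  [ 0.163500   0.365250   0.125500   0.171000]
  [ 0.073125   0.038125   0.227500   0.023750]
  [ 0.128750   0.116250   0.081250   0.213750]
det(I−A) = Σ_j (I−A)_1j·C_1j = (0.60)(0.311125) + (-0.05)(0.163500) + (-0.30)(0.073125) + (-0.10)(0.128750) = 0.1436875
(I − A)⁻¹ = adj(I−A) / det(I−A) ≈
  [   2.1653     0.4793     0.9587     0.4298]
  [   1.1379     2.5420     0.8734     1.1901]
  [   0.5089     0.2653     1.5833     0.1653]
  [   0.8960     0.8090     0.5655     1.4876]
First solve x = (I − A)⁻¹ d = adj(I−A)·d / det(I−A); in particular x_3 = (0.073125·95 + 0.038125·25 + 0.227500·115 + 0.023750·50) / 0.1436875 = 35.25 / 0.1436875 ≈ 245.3241.
Intermediate flow from 1 to 3: z_13 = a_13 · x_3 = 0.30 × 35.25 / 0.1436875 = 10.575 / 0.1436875 ≈ 73.60.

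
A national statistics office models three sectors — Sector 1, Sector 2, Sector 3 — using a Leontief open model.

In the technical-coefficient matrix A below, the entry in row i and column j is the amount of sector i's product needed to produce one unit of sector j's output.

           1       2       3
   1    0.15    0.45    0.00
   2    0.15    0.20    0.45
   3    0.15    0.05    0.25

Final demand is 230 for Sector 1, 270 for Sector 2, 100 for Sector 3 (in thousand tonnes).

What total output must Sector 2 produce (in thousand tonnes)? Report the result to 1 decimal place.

x_2 = 614.3

I − A =
  [   0.85    -0.45     0.00]
  [  -0.15     0.80    -0.45]
  [  -0.15    -0.05     0.75]
Cofactors of I−A, C_ij = (−1)^(i+j)·(minor ij) (rows/columns in the sector order above):
  C_11 = (0.80)(0.75) − (-0.45)(-0.05) = 0.5775
  C_12 = −[(-0.15)(0.75) − (-0.45)(-0.15)] = 0.1800
  C_13 = (-0.15)(-0.05) − (0.80)(-0.15) = 0.1275
  C_21 = −[(-0.45)(0.75) − (0.00)(-0.05)] = 0.3375
  C_22 = (0.85)(0.75) − (0.00)(-0.15) = 0.6375
  C_23 = −[(0.85)(-0.05) − (-0.45)(-0.15)] = 0.1100
  C_31 = (-0.45)(-0.45) − (0.00)(0.80) = 0.2025
  C_32 = −[(0.85)(-0.45) − (0.00)(-0.15)] = 0.3825
  C_33 = (0.85)(0.80) − (-0.45)(-0.15) = 0.6125
det(I−A) = Σ_j (I−A)_1j·C_1j = (0.85)(0.5775) + (-0.45)(0.1800) + (0.00)(0.1275) = 0.409875
adj(I−A) = Cᵀ =
  [ 0.5775   0.3375   0.2025]
  [ 0.1800   0.6375   0.3825]
  [ 0.1275   0.1100   0.6125]
(I − A)⁻¹ = adj(I−A) / det(I−A) ≈
  [   1.4090     0.8234     0.4941]
  [   0.4392     1.5554     0.9332]
  [   0.3111     0.2684     1.4944]
x = (I − A)⁻¹ d = adj(I−A)·d / det(I−A), with det(I−A) = 0.409875:
  x_1 = (0.5775·230 + 0.3375·270 + 0.2025·100) / 0.409875 = 244.20 / 0.409875 ≈ 595.8
  x_2 = (0.1800·230 + 0.6375·270 + 0.3825·100) / 0.409875 = 251.775 / 0.409875 ≈ 614.3
  x_3 = (0.1275·230 + 0.1100·270 + 0.6125·100) / 0.409875 = 120.275 / 0.409875 ≈ 293.4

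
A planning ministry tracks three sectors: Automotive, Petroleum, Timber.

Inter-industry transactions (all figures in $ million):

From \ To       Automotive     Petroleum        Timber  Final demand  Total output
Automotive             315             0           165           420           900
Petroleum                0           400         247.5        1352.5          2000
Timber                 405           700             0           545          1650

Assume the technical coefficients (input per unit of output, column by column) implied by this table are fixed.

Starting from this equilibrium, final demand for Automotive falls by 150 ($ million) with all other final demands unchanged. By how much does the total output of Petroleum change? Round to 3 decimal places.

Technical coefficients a_ij = z_ij / X_j:
  a_11 = 315/900 = 0.35, a_21 = 0/900 = 0.00, a_31 = 405/900 = 0.45
  a_12 = 0/2000 = 0.00, a_22 = 400/2000 = 0.20, a_32 = 700/2000 = 0.35
  a_13 = 165/1650 = 0.10, a_23 = 247.5/1650 = 0.15, a_33 = 0/1650 = 0.00
I − A =
  [   0.65     0.00    -0.10]
  [   0.00     0.80    -0.15]
  [  -0.45    -0.35     1.00]
Cofactors of I−A, C_ij = (−1)^(i+j)·(minor ij) (rows/columns in the sector order above):
  C_11 = (0.80)(1.00) − (-0.15)(-0.35) = 0.7475
  C_12 = −[(0.00)(1.00) − (-0.15)(-0.45)] = 0.0675
  C_13 = (0.00)(-0.35) − (0.80)(-0.45) = 0.3600
  C_21 = −[(0.00)(1.00) − (-0.10)(-0.35)] = 0.0350
  C_22 = (0.65)(1.00) − (-0.10)(-0.45) = 0.6050
  C_23 = −[(0.65)(-0.35) − (0.00)(-0.45)] = 0.2275
  C_31 = (0.00)(-0.15) − (-0.10)(0.80) = 0.0800
  C_32 = −[(0.65)(-0.15) − (-0.10)(0.00)] = 0.0975
  C_33 = (0.65)(0.80) − (0.00)(0.00) = 0.5200
det(I−A) = Σ_j (I−A)_1j·C_1j = (0.65)(0.7475) + (0.00)(0.0675) + (-0.10)(0.3600) = 0.449875
adj(I−A) = Cᵀ =
  [ 0.7475   0.0350   0.0800]
  [ 0.0675   0.6050   0.0975]
  [ 0.3600   0.2275   0.5200]
(I − A)⁻¹ = adj(I−A) / det(I−A) ≈
  [   1.6616     0.0778     0.1778]
  [   0.1500     1.3448     0.2167]
  [   0.8002     0.5057     1.1559]
Δx = (I − A)⁻¹ Δd with Δd having -150 in the Automotive component and 0 elsewhere.
So Δx_2 = L_21 · (-150), where L_21 = adj(I−A)_21 / det(I−A) = 0.0675 / 0.449875.
Δx_2 = 0.0675 × (-150) / 0.449875 = -10.125 / 0.449875 ≈ -22.506.

Δx_2 = -22.506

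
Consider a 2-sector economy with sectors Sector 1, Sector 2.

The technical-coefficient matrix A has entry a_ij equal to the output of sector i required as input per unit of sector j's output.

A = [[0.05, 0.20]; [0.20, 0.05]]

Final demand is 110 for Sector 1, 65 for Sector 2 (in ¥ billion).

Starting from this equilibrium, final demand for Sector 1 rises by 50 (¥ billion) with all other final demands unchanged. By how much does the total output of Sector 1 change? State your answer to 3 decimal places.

Δx_1 = 55.072

I − A =
  [   0.95    -0.20]
  [  -0.20     0.95]
det(I−A) = (0.95)(0.95) − (-0.20)(-0.20) = 0.8625
adj(I−A) = [[0.95, 0.20], [0.20, 0.95]]
(I − A)⁻¹ = adj(I−A) / det(I−A) ≈
  [   1.1014     0.2319]
  [   0.2319     1.1014]
Δx = (I − A)⁻¹ Δd with Δd having +50 in the Sector 1 component and 0 elsewhere.
So Δx_1 = L_11 · (+50), where L_11 = adj(I−A)_11 / det(I−A) = 0.95 / 0.8625.
Δx_1 = 0.95 × (+50) / 0.8625 = 47.50 / 0.8625 ≈ 55.072.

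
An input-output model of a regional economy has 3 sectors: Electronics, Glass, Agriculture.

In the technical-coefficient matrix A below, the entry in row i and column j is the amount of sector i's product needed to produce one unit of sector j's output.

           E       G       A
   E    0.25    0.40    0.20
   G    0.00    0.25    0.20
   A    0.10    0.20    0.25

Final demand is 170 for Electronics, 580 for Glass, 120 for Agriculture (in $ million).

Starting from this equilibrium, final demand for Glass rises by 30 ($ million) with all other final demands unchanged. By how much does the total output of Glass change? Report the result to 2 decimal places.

I − A =
  [   0.75    -0.40    -0.20]
  [   0.00     0.75    -0.20]
  [  -0.10    -0.20     0.75]
Cofactors of I−A, C_ij = (−1)^(i+j)·(minor ij) (rows/columns in the sector order above):
  C_11 = (0.75)(0.75) − (-0.20)(-0.20) = 0.5225
  C_12 = −[(0.00)(0.75) − (-0.20)(-0.10)] = 0.0200
  C_13 = (0.00)(-0.20) − (0.75)(-0.10) = 0.0750
  C_21 = −[(-0.40)(0.75) − (-0.20)(-0.20)] = 0.3400
  C_22 = (0.75)(0.75) − (-0.20)(-0.10) = 0.5425
  C_23 = −[(0.75)(-0.20) − (-0.40)(-0.10)] = 0.1900
  C_31 = (-0.40)(-0.20) − (-0.20)(0.75) = 0.2300
  C_32 = −[(0.75)(-0.20) − (-0.20)(0.00)] = 0.1500
  C_33 = (0.75)(0.75) − (-0.40)(0.00) = 0.5625
det(I−A) = Σ_j (I−A)_1j·C_1j = (0.75)(0.5225) + (-0.40)(0.0200) + (-0.20)(0.0750) = 0.368875
adj(I−A) = Cᵀ =
  [ 0.5225   0.3400   0.2300]
  [ 0.0200   0.5425   0.1500]
  [ 0.0750   0.1900   0.5625]
(I − A)⁻¹ = adj(I−A) / det(I−A) ≈
  [   1.4165     0.9217     0.6235]
  [   0.0542     1.4707     0.4066]
  [   0.2033     0.5151     1.5249]
Δx = (I − A)⁻¹ Δd with Δd having +30 in the Glass component and 0 elsewhere.
So Δx_G = L_GG · (+30), where L_GG = adj(I−A)_GG / det(I−A) = 0.5425 / 0.368875.
Δx_G = 0.5425 × (+30) / 0.368875 = 16.275 / 0.368875 ≈ 44.12.

Δx_G = 44.12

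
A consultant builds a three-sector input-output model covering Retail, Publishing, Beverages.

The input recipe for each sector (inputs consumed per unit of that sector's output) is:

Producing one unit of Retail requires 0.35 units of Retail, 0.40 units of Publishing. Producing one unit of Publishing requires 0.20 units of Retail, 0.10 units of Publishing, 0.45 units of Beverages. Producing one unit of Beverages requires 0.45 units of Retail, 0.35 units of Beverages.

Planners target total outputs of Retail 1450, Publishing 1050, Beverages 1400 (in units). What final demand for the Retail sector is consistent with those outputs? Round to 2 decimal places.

d_R = 102.50

I − A =
  [   0.65    -0.20    -0.45]
  [  -0.40     0.90     0.00]
  [   0.00    -0.45     0.65]
d = (I − A) x:
  d_R = (+0.65)·1450 + (-0.20)·1050 + (-0.45)·1400 = 102.50
  d_P = (-0.40)·1450 + (+0.90)·1050 + (+0.00)·1400 = 365.00
  d_B = (+0.00)·1450 + (-0.45)·1050 + (+0.65)·1400 = 437.50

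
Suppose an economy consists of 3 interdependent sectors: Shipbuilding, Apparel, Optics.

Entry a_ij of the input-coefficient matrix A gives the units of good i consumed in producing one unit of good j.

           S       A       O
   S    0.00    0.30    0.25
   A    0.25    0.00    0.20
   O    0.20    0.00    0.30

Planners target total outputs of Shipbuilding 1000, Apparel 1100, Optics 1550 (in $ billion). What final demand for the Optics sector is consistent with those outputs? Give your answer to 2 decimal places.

d_O = 885.00

I − A =
  [   1.00    -0.30    -0.25]
  [  -0.25     1.00    -0.20]
  [  -0.20     0.00     0.70]
d = (I − A) x:
  d_S = (+1.00)·1000 + (-0.30)·1100 + (-0.25)·1550 = 282.50
  d_A = (-0.25)·1000 + (+1.00)·1100 + (-0.20)·1550 = 540.00
  d_O = (-0.20)·1000 + (+0.00)·1100 + (+0.70)·1550 = 885.00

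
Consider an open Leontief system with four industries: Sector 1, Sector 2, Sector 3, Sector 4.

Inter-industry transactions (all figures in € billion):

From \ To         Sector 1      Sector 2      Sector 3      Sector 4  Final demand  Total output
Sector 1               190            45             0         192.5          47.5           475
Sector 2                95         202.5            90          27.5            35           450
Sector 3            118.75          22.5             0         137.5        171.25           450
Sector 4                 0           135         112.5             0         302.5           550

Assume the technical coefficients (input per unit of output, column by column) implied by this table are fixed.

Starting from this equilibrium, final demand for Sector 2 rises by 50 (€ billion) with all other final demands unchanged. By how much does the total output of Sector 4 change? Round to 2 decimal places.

Δx_4 = 43.68

Technical coefficients a_ij = z_ij / X_j:
  a_11 = 190/475 = 0.40, a_21 = 95/475 = 0.20, a_31 = 118.75/475 = 0.25, a_41 = 0/475 = 0.00
  a_12 = 45/450 = 0.10, a_22 = 202.5/450 = 0.45, a_32 = 22.5/450 = 0.05, a_42 = 135/450 = 0.30
  a_13 = 0/450 = 0.00, a_23 = 90/450 = 0.20, a_33 = 0/450 = 0.00, a_43 = 112.5/450 = 0.25
  a_14 = 192.5/550 = 0.35, a_24 = 27.5/550 = 0.05, a_34 = 137.5/550 = 0.25, a_44 = 0/550 = 0.00
I − A =
  [   0.60    -0.10     0.00    -0.35]
  [  -0.20     0.55    -0.20    -0.05]
  [  -0.25    -0.05     1.00    -0.25]
  [   0.00    -0.30    -0.25     1.00]
Compute the cofactors C_ij = (−1)^(i+j)·(3×3 minor ij) of I−A; the adjugate is their transpose:
adj(I−A) = Cᵀ =
  [ 0.475000   0.203125   0.090375   0.199000]
  [ 0.240625   0.540625   0.145000   0.147500]
  [ 0.158750   0.126250   0.280000   0.131875]
  [ 0.111875   0.193750   0.113500   0.299000]
det(I−A) = Σ_j (I−A)_1j·C_1j = (0.60)(0.475000) + (-0.10)(0.240625) + (0.00)(0.158750) + (-0.35)(0.111875) = 0.22178125
(I − A)⁻¹ = adj(I−A) / det(I−A) ≈
  [   2.1418     0.9159     0.4075     0.8973]
  [   1.0850     2.4376     0.6538     0.6651]
  [   0.7158     0.5693     1.2625     0.5946]
  [   0.5044     0.8736     0.5118     1.3482]
Δx = (I − A)⁻¹ Δd with Δd having +50 in the Sector 2 component and 0 elsewhere.
So Δx_4 = L_42 · (+50), where L_42 = adj(I−A)_42 / det(I−A) = 0.193750 / 0.22178125.
Δx_4 = 0.193750 × (+50) / 0.22178125 = 9.6875 / 0.22178125 ≈ 43.68.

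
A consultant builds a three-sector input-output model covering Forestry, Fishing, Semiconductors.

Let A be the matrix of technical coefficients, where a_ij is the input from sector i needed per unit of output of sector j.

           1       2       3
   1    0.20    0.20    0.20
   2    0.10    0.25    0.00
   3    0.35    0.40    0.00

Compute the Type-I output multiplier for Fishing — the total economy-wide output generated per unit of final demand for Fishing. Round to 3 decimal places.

I − A =
  [   0.80    -0.20    -0.20]
  [  -0.10     0.75     0.00]
  [  -0.35    -0.40     1.00]
Cofactors of I−A, C_ij = (−1)^(i+j)·(minor ij) (rows/columns in the sector order above):
  C_11 = (0.75)(1.00) − (0.00)(-0.40) = 0.7500
  C_12 = −[(-0.10)(1.00) − (0.00)(-0.35)] = 0.1000
  C_13 = (-0.10)(-0.40) − (0.75)(-0.35) = 0.3025
  C_21 = −[(-0.20)(1.00) − (-0.20)(-0.40)] = 0.2800
  C_22 = (0.80)(1.00) − (-0.20)(-0.35) = 0.7300
  C_23 = −[(0.80)(-0.40) − (-0.20)(-0.35)] = 0.3900
  C_31 = (-0.20)(0.00) − (-0.20)(0.75) = 0.1500
  C_32 = −[(0.80)(0.00) − (-0.20)(-0.10)] = 0.0200
  C_33 = (0.80)(0.75) − (-0.20)(-0.10) = 0.5800
det(I−A) = Σ_j (I−A)_1j·C_1j = (0.80)(0.7500) + (-0.20)(0.1000) + (-0.20)(0.3025) = 0.5195
adj(I−A) = Cᵀ =
  [ 0.7500   0.2800   0.1500]
  [ 0.1000   0.7300   0.0200]
  [ 0.3025   0.3900   0.5800]
(I − A)⁻¹ = adj(I−A) / det(I−A) ≈
  [   1.4437     0.5390     0.2887]
  [   0.1925     1.4052     0.0385]
  [   0.5823     0.7507     1.1165]
The output multiplier for sector j is the column-j sum of the Leontief inverse (I − A)⁻¹ = adj(I−A) / det(I−A).
Column 2 of adj(I−A): (0.2800, 0.7300, 0.3900); det(I−A) = 0.5195.
m_2 = (0.2800 + 0.7300 + 0.3900) / 0.5195 = 1.40 / 0.5195 ≈ 2.695.

m_2 = 2.695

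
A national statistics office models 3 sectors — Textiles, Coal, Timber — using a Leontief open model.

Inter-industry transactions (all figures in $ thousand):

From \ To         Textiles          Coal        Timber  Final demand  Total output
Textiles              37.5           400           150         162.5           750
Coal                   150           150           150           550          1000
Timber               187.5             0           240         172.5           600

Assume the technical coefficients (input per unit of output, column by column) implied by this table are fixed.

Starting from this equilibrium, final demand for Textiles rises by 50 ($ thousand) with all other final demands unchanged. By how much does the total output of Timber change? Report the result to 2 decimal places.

Δx_3 = 29.65

Technical coefficients a_ij = z_ij / X_j:
  a_11 = 37.5/750 = 0.05, a_21 = 150/750 = 0.20, a_31 = 187.5/750 = 0.25
  a_12 = 400/1000 = 0.40, a_22 = 150/1000 = 0.15, a_32 = 0/1000 = 0.00
  a_13 = 150/600 = 0.25, a_23 = 150/600 = 0.25, a_33 = 240/600 = 0.40
I − A =
  [   0.95    -0.40    -0.25]
  [  -0.20     0.85    -0.25]
  [  -0.25     0.00     0.60]
Cofactors of I−A, C_ij = (−1)^(i+j)·(minor ij) (rows/columns in the sector order above):
  C_11 = (0.85)(0.60) − (-0.25)(0.00) = 0.5100
  C_12 = −[(-0.20)(0.60) − (-0.25)(-0.25)] = 0.1825
  C_13 = (-0.20)(0.00) − (0.85)(-0.25) = 0.2125
  C_21 = −[(-0.40)(0.60) − (-0.25)(0.00)] = 0.2400
  C_22 = (0.95)(0.60) − (-0.25)(-0.25) = 0.5075
  C_23 = −[(0.95)(0.00) − (-0.40)(-0.25)] = 0.1000
  C_31 = (-0.40)(-0.25) − (-0.25)(0.85) = 0.3125
  C_32 = −[(0.95)(-0.25) − (-0.25)(-0.20)] = 0.2875
  C_33 = (0.95)(0.85) − (-0.40)(-0.20) = 0.7275
det(I−A) = Σ_j (I−A)_1j·C_1j = (0.95)(0.5100) + (-0.40)(0.1825) + (-0.25)(0.2125) = 0.358375
adj(I−A) = Cᵀ =
  [ 0.5100   0.2400   0.3125]
  [ 0.1825   0.5075   0.2875]
  [ 0.2125   0.1000   0.7275]
(I − A)⁻¹ = adj(I−A) / det(I−A) ≈
  [   1.4231     0.6697     0.8720]
  [   0.5092     1.4161     0.8022]
  [   0.5930     0.2790     2.0300]
Δx = (I − A)⁻¹ Δd with Δd having +50 in the Textiles component and 0 elsewhere.
So Δx_3 = L_31 · (+50), where L_31 = adj(I−A)_31 / det(I−A) = 0.2125 / 0.358375.
Δx_3 = 0.2125 × (+50) / 0.358375 = 10.625 / 0.358375 ≈ 29.65.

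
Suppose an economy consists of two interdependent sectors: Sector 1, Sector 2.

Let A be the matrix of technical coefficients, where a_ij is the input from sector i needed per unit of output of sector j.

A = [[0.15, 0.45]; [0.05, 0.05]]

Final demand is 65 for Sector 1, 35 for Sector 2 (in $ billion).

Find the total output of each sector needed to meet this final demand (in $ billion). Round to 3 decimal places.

I − A =
  [   0.85    -0.45]
  [  -0.05     0.95]
det(I−A) = (0.85)(0.95) − (-0.45)(-0.05) = 0.7850
adj(I−A) = [[0.95, 0.45], [0.05, 0.85]]
(I − A)⁻¹ = adj(I−A) / det(I−A) ≈
  [   1.2102     0.5732]
  [   0.0637     1.0828]
x = (I − A)⁻¹ d = adj(I−A)·d / det(I−A), with det(I−A) = 0.7850:
  x_1 = (0.95·65 + 0.45·35) / 0.7850 = 77.50 / 0.7850 ≈ 98.726
  x_2 = (0.05·65 + 0.85·35) / 0.7850 = 33.00 / 0.7850 ≈ 42.038

x_1 = 98.726, x_2 = 42.038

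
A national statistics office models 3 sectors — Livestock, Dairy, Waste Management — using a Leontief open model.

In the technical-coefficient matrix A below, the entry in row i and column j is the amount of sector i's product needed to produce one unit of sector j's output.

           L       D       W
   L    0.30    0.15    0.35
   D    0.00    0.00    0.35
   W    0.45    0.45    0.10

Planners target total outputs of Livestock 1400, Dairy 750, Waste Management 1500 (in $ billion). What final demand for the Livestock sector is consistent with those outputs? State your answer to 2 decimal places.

d_L = 342.50

I − A =
  [   0.70    -0.15    -0.35]
  [   0.00     1.00    -0.35]
  [  -0.45    -0.45     0.90]
d = (I − A) x:
  d_L = (+0.70)·1400 + (-0.15)·750 + (-0.35)·1500 = 342.50
  d_D = (+0.00)·1400 + (+1.00)·750 + (-0.35)·1500 = 225.00
  d_W = (-0.45)·1400 + (-0.45)·750 + (+0.90)·1500 = 382.50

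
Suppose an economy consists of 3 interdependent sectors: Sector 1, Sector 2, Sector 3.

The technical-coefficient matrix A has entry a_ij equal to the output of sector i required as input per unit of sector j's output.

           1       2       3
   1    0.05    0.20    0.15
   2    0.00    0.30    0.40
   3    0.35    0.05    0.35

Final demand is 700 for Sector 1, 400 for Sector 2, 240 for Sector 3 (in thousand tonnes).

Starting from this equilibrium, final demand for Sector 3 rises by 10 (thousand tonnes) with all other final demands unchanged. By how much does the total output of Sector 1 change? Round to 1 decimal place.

Δx_1 = 5.3

I − A =
  [   0.95    -0.20    -0.15]
  [   0.00     0.70    -0.40]
  [  -0.35    -0.05     0.65]
Cofactors of I−A, C_ij = (−1)^(i+j)·(minor ij) (rows/columns in the sector order above):
  C_11 = (0.70)(0.65) − (-0.40)(-0.05) = 0.4350
  C_12 = −[(0.00)(0.65) − (-0.40)(-0.35)] = 0.1400
  C_13 = (0.00)(-0.05) − (0.70)(-0.35) = 0.2450
  C_21 = −[(-0.20)(0.65) − (-0.15)(-0.05)] = 0.1375
  C_22 = (0.95)(0.65) − (-0.15)(-0.35) = 0.5650
  C_23 = −[(0.95)(-0.05) − (-0.20)(-0.35)] = 0.1175
  C_31 = (-0.20)(-0.40) − (-0.15)(0.70) = 0.1850
  C_32 = −[(0.95)(-0.40) − (-0.15)(0.00)] = 0.3800
  C_33 = (0.95)(0.70) − (-0.20)(0.00) = 0.6650
det(I−A) = Σ_j (I−A)_1j·C_1j = (0.95)(0.4350) + (-0.20)(0.1400) + (-0.15)(0.2450) = 0.3485
adj(I−A) = Cᵀ =
  [ 0.4350   0.1375   0.1850]
  [ 0.1400   0.5650   0.3800]
  [ 0.2450   0.1175   0.6650]
(I − A)⁻¹ = adj(I−A) / det(I−A) ≈
  [   1.2482     0.3945     0.5308]
  [   0.4017     1.6212     1.0904]
  [   0.7030     0.3372     1.9082]
Δx = (I − A)⁻¹ Δd with Δd having +10 in the Sector 3 component and 0 elsewhere.
So Δx_1 = L_13 · (+10), where L_13 = adj(I−A)_13 / det(I−A) = 0.1850 / 0.3485.
Δx_1 = 0.1850 × (+10) / 0.3485 = 1.85 / 0.3485 ≈ 5.3.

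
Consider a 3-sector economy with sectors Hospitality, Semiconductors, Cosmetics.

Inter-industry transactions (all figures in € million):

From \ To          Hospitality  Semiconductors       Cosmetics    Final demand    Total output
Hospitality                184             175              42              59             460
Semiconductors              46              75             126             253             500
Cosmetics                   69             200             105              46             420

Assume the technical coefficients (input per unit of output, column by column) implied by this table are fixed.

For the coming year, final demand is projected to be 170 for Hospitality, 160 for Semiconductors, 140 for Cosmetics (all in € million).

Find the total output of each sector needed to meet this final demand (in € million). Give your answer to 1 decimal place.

x_H = 647.4, x_S = 463.2, x_C = 563.2

Technical coefficients a_ij = z_ij / X_j:
  a_HH = 184/460 = 0.40, a_SH = 46/460 = 0.10, a_CH = 69/460 = 0.15
  a_HS = 175/500 = 0.35, a_SS = 75/500 = 0.15, a_CS = 200/500 = 0.40
  a_HC = 42/420 = 0.10, a_SC = 126/420 = 0.30, a_CC = 105/420 = 0.25
I − A =
  [   0.60    -0.35    -0.10]
  [  -0.10     0.85    -0.30]
  [  -0.15    -0.40     0.75]
Cofactors of I−A, C_ij = (−1)^(i+j)·(minor ij) (rows/columns in the sector order above):
  C_11 = (0.85)(0.75) − (-0.30)(-0.40) = 0.5175
  C_12 = −[(-0.10)(0.75) − (-0.30)(-0.15)] = 0.1200
  C_13 = (-0.10)(-0.40) − (0.85)(-0.15) = 0.1675
  C_21 = −[(-0.35)(0.75) − (-0.10)(-0.40)] = 0.3025
  C_22 = (0.60)(0.75) − (-0.10)(-0.15) = 0.4350
  C_23 = −[(0.60)(-0.40) − (-0.35)(-0.15)] = 0.2925
  C_31 = (-0.35)(-0.30) − (-0.10)(0.85) = 0.1900
  C_32 = −[(0.60)(-0.30) − (-0.10)(-0.10)] = 0.1900
  C_33 = (0.60)(0.85) − (-0.35)(-0.10) = 0.4750
det(I−A) = Σ_j (I−A)_1j·C_1j = (0.60)(0.5175) + (-0.35)(0.1200) + (-0.10)(0.1675) = 0.25175
adj(I−A) = Cᵀ =
  [ 0.5175   0.3025   0.1900]
  [ 0.1200   0.4350   0.1900]
  [ 0.1675   0.2925   0.4750]
(I − A)⁻¹ = adj(I−A) / det(I−A) ≈
  [   2.0556     1.2016     0.7547]
  [   0.4767     1.7279     0.7547]
  [   0.6653     1.1619     1.8868]
x = (I − A)⁻¹ d = adj(I−A)·d / det(I−A), with det(I−A) = 0.25175:
  x_H = (0.5175·170 + 0.3025·160 + 0.1900·140) / 0.25175 = 162.975 / 0.25175 ≈ 647.4
  x_S = (0.1200·170 + 0.4350·160 + 0.1900·140) / 0.25175 = 116.60 / 0.25175 ≈ 463.2
  x_C = (0.1675·170 + 0.2925·160 + 0.4750·140) / 0.25175 = 141.775 / 0.25175 ≈ 563.2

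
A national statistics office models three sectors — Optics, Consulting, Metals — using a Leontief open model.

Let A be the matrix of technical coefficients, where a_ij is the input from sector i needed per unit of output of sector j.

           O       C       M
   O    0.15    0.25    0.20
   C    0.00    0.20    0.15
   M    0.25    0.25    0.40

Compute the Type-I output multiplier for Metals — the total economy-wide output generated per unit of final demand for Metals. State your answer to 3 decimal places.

I − A =
  [   0.85    -0.25    -0.20]
  [   0.00     0.80    -0.15]
  [  -0.25    -0.25     0.60]
Cofactors of I−A, C_ij = (−1)^(i+j)·(minor ij) (rows/columns in the sector order above):
  C_11 = (0.80)(0.60) − (-0.15)(-0.25) = 0.4425
  C_12 = −[(0.00)(0.60) − (-0.15)(-0.25)] = 0.0375
  C_13 = (0.00)(-0.25) − (0.80)(-0.25) = 0.2000
  C_21 = −[(-0.25)(0.60) − (-0.20)(-0.25)] = 0.2000
  C_22 = (0.85)(0.60) − (-0.20)(-0.25) = 0.4600
  C_23 = −[(0.85)(-0.25) − (-0.25)(-0.25)] = 0.2750
  C_31 = (-0.25)(-0.15) − (-0.20)(0.80) = 0.1975
  C_32 = −[(0.85)(-0.15) − (-0.20)(0.00)] = 0.1275
  C_33 = (0.85)(0.80) − (-0.25)(0.00) = 0.6800
det(I−A) = Σ_j (I−A)_1j·C_1j = (0.85)(0.4425) + (-0.25)(0.0375) + (-0.20)(0.2000) = 0.32675
adj(I−A) = Cᵀ =
  [ 0.4425   0.2000   0.1975]
  [ 0.0375   0.4600   0.1275]
  [ 0.2000   0.2750   0.6800]
(I − A)⁻¹ = adj(I−A) / det(I−A) ≈
  [   1.3542     0.6121     0.6044]
  [   0.1148     1.4078     0.3902]
  [   0.6121     0.8416     2.0811]
The output multiplier for sector j is the column-j sum of the Leontief inverse (I − A)⁻¹ = adj(I−A) / det(I−A).
Column M of adj(I−A): (0.1975, 0.1275, 0.6800); det(I−A) = 0.32675.
m_M = (0.1975 + 0.1275 + 0.6800) / 0.32675 = 1.005 / 0.32675 ≈ 3.076.

m_M = 3.076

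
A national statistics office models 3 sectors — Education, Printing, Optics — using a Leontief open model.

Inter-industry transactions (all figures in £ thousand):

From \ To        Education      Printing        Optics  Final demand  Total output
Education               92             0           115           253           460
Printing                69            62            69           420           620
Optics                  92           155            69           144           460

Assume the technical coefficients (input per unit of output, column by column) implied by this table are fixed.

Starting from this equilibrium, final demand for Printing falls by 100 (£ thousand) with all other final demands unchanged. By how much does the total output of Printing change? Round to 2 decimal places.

Δx_P = -119.40

Technical coefficients a_ij = z_ij / X_j:
  a_EE = 92/460 = 0.20, a_PE = 69/460 = 0.15, a_OE = 92/460 = 0.20
  a_EP = 0/620 = 0.00, a_PP = 62/620 = 0.10, a_OP = 155/620 = 0.25
  a_EO = 115/460 = 0.25, a_PO = 69/460 = 0.15, a_OO = 69/460 = 0.15
I − A =
  [   0.80     0.00    -0.25]
  [  -0.15     0.90    -0.15]
  [  -0.20    -0.25     0.85]
Cofactors of I−A, C_ij = (−1)^(i+j)·(minor ij) (rows/columns in the sector order above):
  C_11 = (0.90)(0.85) − (-0.15)(-0.25) = 0.7275
  C_12 = −[(-0.15)(0.85) − (-0.15)(-0.20)] = 0.1575
  C_13 = (-0.15)(-0.25) − (0.90)(-0.20) = 0.2175
  C_21 = −[(0.00)(0.85) − (-0.25)(-0.25)] = 0.0625
  C_22 = (0.80)(0.85) − (-0.25)(-0.20) = 0.6300
  C_23 = −[(0.80)(-0.25) − (0.00)(-0.20)] = 0.2000
  C_31 = (0.00)(-0.15) − (-0.25)(0.90) = 0.2250
  C_32 = −[(0.80)(-0.15) − (-0.25)(-0.15)] = 0.1575
  C_33 = (0.80)(0.90) − (0.00)(-0.15) = 0.7200
det(I−A) = Σ_j (I−A)_1j·C_1j = (0.80)(0.7275) + (0.00)(0.1575) + (-0.25)(0.2175) = 0.527625
adj(I−A) = Cᵀ =
  [ 0.7275   0.0625   0.2250]
  [ 0.1575   0.6300   0.1575]
  [ 0.2175   0.2000   0.7200]
(I − A)⁻¹ = adj(I−A) / det(I−A) ≈
  [   1.3788     0.1185     0.4264]
  [   0.2985     1.1940     0.2985]
  [   0.4122     0.3791     1.3646]
Δx = (I − A)⁻¹ Δd with Δd having -100 in the Printing component and 0 elsewhere.
So Δx_P = L_PP · (-100), where L_PP = adj(I−A)_PP / det(I−A) = 0.6300 / 0.527625.
Δx_P = 0.6300 × (-100) / 0.527625 = -63.00 / 0.527625 ≈ -119.40.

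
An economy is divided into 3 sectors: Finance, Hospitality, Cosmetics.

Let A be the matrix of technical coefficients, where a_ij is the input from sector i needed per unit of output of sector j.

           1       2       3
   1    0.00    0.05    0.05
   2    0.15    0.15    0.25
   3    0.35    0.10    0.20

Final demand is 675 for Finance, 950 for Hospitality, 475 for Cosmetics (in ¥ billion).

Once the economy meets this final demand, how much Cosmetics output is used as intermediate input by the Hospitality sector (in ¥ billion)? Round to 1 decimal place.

z_32 = 159.9

I − A =
  [   1.00    -0.05    -0.05]
  [  -0.15     0.85    -0.25]
  [  -0.35    -0.10     0.80]
Cofactors of I−A, C_ij = (−1)^(i+j)·(minor ij) (rows/columns in the sector order above):
  C_11 = (0.85)(0.80) − (-0.25)(-0.10) = 0.6550
  C_12 = −[(-0.15)(0.80) − (-0.25)(-0.35)] = 0.2075
  C_13 = (-0.15)(-0.10) − (0.85)(-0.35) = 0.3125
  C_21 = −[(-0.05)(0.80) − (-0.05)(-0.10)] = 0.0450
  C_22 = (1.00)(0.80) − (-0.05)(-0.35) = 0.7825
  C_23 = −[(1.00)(-0.10) − (-0.05)(-0.35)] = 0.1175
  C_31 = (-0.05)(-0.25) − (-0.05)(0.85) = 0.0550
  C_32 = −[(1.00)(-0.25) − (-0.05)(-0.15)] = 0.2575
  C_33 = (1.00)(0.85) − (-0.05)(-0.15) = 0.8425
det(I−A) = Σ_j (I−A)_1j·C_1j = (1.00)(0.6550) + (-0.05)(0.2075) + (-0.05)(0.3125) = 0.6290
adj(I−A) = Cᵀ =
  [ 0.6550   0.0450   0.0550]
  [ 0.2075   0.7825   0.2575]
  [ 0.3125   0.1175   0.8425]
(I − A)⁻¹ = adj(I−A) / det(I−A) ≈
  [   1.0413     0.0715     0.0874]
  [   0.3299     1.2440     0.4094]
  [   0.4968     0.1868     1.3394]
First solve x = (I − A)⁻¹ d = adj(I−A)·d / det(I−A); in particular x_2 = (0.2075·675 + 0.7825·950 + 0.2575·475) / 0.6290 = 1005.75 / 0.6290 ≈ 1598.967.
Intermediate flow from 3 to 2: z_32 = a_32 · x_2 = 0.10 × 1005.75 / 0.6290 = 100.575 / 0.6290 ≈ 159.9.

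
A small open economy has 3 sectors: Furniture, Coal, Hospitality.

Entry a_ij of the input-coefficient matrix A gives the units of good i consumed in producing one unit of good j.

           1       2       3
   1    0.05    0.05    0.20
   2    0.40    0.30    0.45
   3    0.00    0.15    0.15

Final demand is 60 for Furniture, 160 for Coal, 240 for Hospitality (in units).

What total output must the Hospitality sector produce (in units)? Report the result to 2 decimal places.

I − A =
  [   0.95    -0.05    -0.20]
  [  -0.40     0.70    -0.45]
  [   0.00    -0.15     0.85]
Cofactors of I−A, C_ij = (−1)^(i+j)·(minor ij) (rows/columns in the sector order above):
  C_11 = (0.70)(0.85) − (-0.45)(-0.15) = 0.5275
  C_12 = −[(-0.40)(0.85) − (-0.45)(0.00)] = 0.3400
  C_13 = (-0.40)(-0.15) − (0.70)(0.00) = 0.0600
  C_21 = −[(-0.05)(0.85) − (-0.20)(-0.15)] = 0.0725
  C_22 = (0.95)(0.85) − (-0.20)(0.00) = 0.8075
  C_23 = −[(0.95)(-0.15) − (-0.05)(0.00)] = 0.1425
  C_31 = (-0.05)(-0.45) − (-0.20)(0.70) = 0.1625
  C_32 = −[(0.95)(-0.45) − (-0.20)(-0.40)] = 0.5075
  C_33 = (0.95)(0.70) − (-0.05)(-0.40) = 0.6450
det(I−A) = Σ_j (I−A)_1j·C_1j = (0.95)(0.5275) + (-0.05)(0.3400) + (-0.20)(0.0600) = 0.472125
adj(I−A) = Cᵀ =
  [ 0.5275   0.0725   0.1625]
  [ 0.3400   0.8075   0.5075]
  [ 0.0600   0.1425   0.6450]
(I − A)⁻¹ = adj(I−A) / det(I−A) ≈
  [   1.1173     0.1536     0.3442]
  [   0.7201     1.7104     1.0749]
  [   0.1271     0.3018     1.3662]
x = (I − A)⁻¹ d = adj(I−A)·d / det(I−A), with det(I−A) = 0.472125:
  x_1 = (0.5275·60 + 0.0725·160 + 0.1625·240) / 0.472125 = 82.25 / 0.472125 ≈ 174.21
  x_2 = (0.3400·60 + 0.8075·160 + 0.5075·240) / 0.472125 = 271.40 / 0.472125 ≈ 574.85
  x_3 = (0.0600·60 + 0.1425·160 + 0.6450·240) / 0.472125 = 181.20 / 0.472125 ≈ 383.80

x_3 = 383.80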